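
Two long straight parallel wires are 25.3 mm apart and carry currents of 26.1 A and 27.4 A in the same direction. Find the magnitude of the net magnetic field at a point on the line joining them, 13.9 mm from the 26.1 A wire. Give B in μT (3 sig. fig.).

B ≈ 105 μT

Each long wire gives B = μ₀I/(2πd). Distances are d₁ = 0.0139 m and d₂ = 0.0114 m.
B₁ = 3.76×10⁻⁴ T, B₂ = 4.81×10⁻⁴ T.
Between parallel currents the two contributions point in opposite directions, so they subtract. B = |B₁ − B₂| = |3.76×10⁻⁴ − 4.81×10⁻⁴| = 1.05×10⁻⁴ T.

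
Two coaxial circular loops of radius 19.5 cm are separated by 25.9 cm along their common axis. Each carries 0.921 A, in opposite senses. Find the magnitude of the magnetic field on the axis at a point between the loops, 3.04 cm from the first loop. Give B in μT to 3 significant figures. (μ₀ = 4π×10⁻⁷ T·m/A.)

Each loop contributes B = μ₀IR²/[2(R²+z²)^(3/2)] on the axis, with z measured from that loop.
Loop 1 (z = 0.0304 m): B₁ = 2.86×10⁻⁶ T. Loop 2 (z = 0.2286 m): B₂ = 8.11×10⁻⁷ T.
The fields oppose: B = |B₁ − B₂| = 2.05×10⁻⁶ T.

B ≈ 2.05 μT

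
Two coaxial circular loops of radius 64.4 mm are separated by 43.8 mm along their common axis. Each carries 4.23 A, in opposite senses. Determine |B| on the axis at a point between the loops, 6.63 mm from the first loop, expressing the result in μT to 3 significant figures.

B ≈ 13.8 μT

Each loop contributes B = μ₀IR²/[2(R²+z²)^(3/2)] on the axis, with z measured from that loop.
Loop 1 (z = 0.00663 m): B₁ = 4.06×10⁻⁵ T. Loop 2 (z = 0.03717 m): B₂ = 2.68×10⁻⁵ T.
The fields oppose: B = |B₁ − B₂| = 1.38×10⁻⁵ T.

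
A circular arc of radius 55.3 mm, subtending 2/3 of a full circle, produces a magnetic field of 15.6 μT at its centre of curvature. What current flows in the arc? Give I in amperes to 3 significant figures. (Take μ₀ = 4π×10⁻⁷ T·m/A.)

I ≈ 2.06 A

For a circular arc, B = μ₀Iφ/(4πR) with φ in radians; here φ = 4.189 rad.
So I = 4πRB/(μ₀φ) = 4π × 0.0553 × 1.56×10⁻⁵ / (4π×10⁻⁷ × 4.189) = 2.06 A.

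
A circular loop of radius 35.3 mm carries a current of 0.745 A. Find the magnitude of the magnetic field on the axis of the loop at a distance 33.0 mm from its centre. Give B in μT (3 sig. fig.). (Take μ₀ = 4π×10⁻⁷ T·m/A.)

On the axis of a circular loop, B = μ₀IR² / [2(R²+z²)^(3/2)].
R² + z² = (0.0353)² + (0.033)² = 0.002335 m², and (R²+z²)^(3/2) = 1.13×10⁻⁴ m³.
B = (4π×10⁻⁷ × 0.745 × 0.001246) / (2 × 1.13×10⁻⁴) = 5.17×10⁻⁶ T.

B ≈ 5.17 μT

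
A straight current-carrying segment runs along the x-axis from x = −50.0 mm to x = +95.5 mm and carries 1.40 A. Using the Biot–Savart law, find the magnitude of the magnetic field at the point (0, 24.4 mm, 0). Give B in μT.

For a finite straight segment, B = (μ₀I/4πd)(sinθ₁ + sinθ₂), where θ₁, θ₂ are the angles from the perpendicular to each end.
The perpendicular distance is d = 0.0244 m; the end-offsets along the wire are a = 0.05 m and b = 0.0955 m.
sinθ₁ = 0.05/√(0.05²+0.0244²) = 0.8987; sinθ₂ = 0.0955/√(0.0955²+0.0244²) = 0.9689.
B = (4π×10⁻⁷ × 1.40) / (4π × 0.0244) × (0.8987 + 0.9689) = 1.07×10⁻⁵ T.

B ≈ 10.7 μT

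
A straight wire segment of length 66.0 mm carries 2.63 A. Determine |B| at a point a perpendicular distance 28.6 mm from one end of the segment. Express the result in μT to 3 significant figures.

For a finite straight segment, B = (μ₀I/4πd)(sinθ₁ + sinθ₂), where θ₁, θ₂ are the angles from the perpendicular to each end.
The perpendicular foot is at one end, so the two end-offsets along the wire are 0 and L = 0.066 m.
sinθ₁ = 0/√(0²+0.0286²) = 0.0000; sinθ₂ = 0.066/√(0.066²+0.0286²) = 0.9176.
B = (4π×10⁻⁷ × 2.63) / (4π × 0.0286) × (0.0000 + 0.9176) = 8.44×10⁻⁶ T.

B ≈ 8.44 μT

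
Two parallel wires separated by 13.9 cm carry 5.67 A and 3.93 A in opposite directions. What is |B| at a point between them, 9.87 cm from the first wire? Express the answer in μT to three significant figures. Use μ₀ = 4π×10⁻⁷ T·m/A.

Each long wire gives B = μ₀I/(2πd). Distances are d₁ = 0.0987 m and d₂ = 0.0403 m.
B₁ = 1.15×10⁻⁵ T, B₂ = 1.95×10⁻⁵ T.
Between antiparallel currents both contributions point the same way, so they add. B = B₁ + B₂ = 1.15×10⁻⁵ + 1.95×10⁻⁵ = 3.10×10⁻⁵ T.

B ≈ 31.0 μT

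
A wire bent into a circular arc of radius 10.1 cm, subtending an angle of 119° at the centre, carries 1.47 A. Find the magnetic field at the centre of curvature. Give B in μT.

B ≈ 3.02 μT

The Biot–Savart field of a circular arc at its centre is B = μ₀Iφ/(4πR), with φ = 2.077 rad.
B = (4π×10⁻⁷ × 1.47 × 2.077) / (4π × 0.101) = 3.02×10⁻⁶ T.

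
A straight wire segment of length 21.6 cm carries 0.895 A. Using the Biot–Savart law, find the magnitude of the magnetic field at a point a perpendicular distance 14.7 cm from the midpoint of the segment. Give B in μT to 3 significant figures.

B ≈ 0.721 μT

For a finite straight segment, B = (μ₀I/4πd)(sinθ₁ + sinθ₂), where θ₁, θ₂ are the angles from the perpendicular to each end.
The perpendicular from the point meets the wire at its midpoint, so each end is L/2 = 0.108 m away along the wire.
sinθ₁ = 0.108/√(0.108²+0.147²) = 0.5921; sinθ₂ = 0.108/√(0.108²+0.147²) = 0.5921.
B = (4π×10⁻⁷ × 0.895) / (4π × 0.147) × (0.5921 + 0.5921) = 7.21×10⁻⁷ T.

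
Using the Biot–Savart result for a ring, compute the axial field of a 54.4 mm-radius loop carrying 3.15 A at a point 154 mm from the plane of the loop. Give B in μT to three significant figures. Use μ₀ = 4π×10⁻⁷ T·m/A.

B ≈ 1.34 μT

On the axis of a circular loop, B = μ₀IR² / [2(R²+z²)^(3/2)].
R² + z² = (0.0544)² + (0.154)² = 0.02668 m², and (R²+z²)^(3/2) = 4.36×10⁻³ m³.
B = (4π×10⁻⁷ × 3.15 × 0.002959) / (2 × 4.36×10⁻³) = 1.34×10⁻⁶ T.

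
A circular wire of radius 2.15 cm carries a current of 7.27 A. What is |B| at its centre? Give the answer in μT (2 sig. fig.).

At the centre of a circular loop the Biot–Savart law gives B = μ₀I/(2R).
B = (4π×10⁻⁷ × 7.27) / (2 × 0.0215) = 2.12×10⁻⁴ T.

B ≈ 210 μT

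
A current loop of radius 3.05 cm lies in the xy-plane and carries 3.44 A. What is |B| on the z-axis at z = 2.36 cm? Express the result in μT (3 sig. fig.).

On the axis of a circular loop, B = μ₀IR² / [2(R²+z²)^(3/2)].
R² + z² = (0.0305)² + (0.0236)² = 0.001487 m², and (R²+z²)^(3/2) = 5.74×10⁻⁵ m³.
B = (4π×10⁻⁷ × 3.44 × 0.0009302) / (2 × 5.74×10⁻⁵) = 3.51×10⁻⁵ T.

B ≈ 35.1 μT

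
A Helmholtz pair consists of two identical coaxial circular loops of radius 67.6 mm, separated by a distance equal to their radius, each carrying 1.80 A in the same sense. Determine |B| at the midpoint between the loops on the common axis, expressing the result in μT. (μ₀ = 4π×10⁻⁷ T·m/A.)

B ≈ 23.9 μT

Each loop contributes B = μ₀IR²/[2(R²+z²)^(3/2)] on the axis, with z measured from that loop.
Loop 1 (z = 0.0338 m): B₁ = 1.20×10⁻⁵ T. Loop 2 (z = 0.0338 m): B₂ = 1.20×10⁻⁵ T.
The fields add: B = B₁ + B₂ = 2.39×10⁻⁵ T.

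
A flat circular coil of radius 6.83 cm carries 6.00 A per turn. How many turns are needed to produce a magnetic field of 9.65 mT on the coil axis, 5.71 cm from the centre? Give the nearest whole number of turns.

N = 387

For an N-turn coil, B = Nμ₀IR²/[2(R²+z²)^(3/2)]. A single turn gives B₁ = 2.49×10⁻⁵ T with R = 0.0683 m, z = 0.0571 m.
N = B/B₁ = 9.65×10⁻³ / 2.49×10⁻⁵ = 387.15.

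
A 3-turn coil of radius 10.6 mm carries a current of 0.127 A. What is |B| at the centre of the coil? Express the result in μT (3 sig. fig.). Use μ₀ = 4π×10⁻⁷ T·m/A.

B ≈ 22.6 μT

For an N-turn flat coil, B = Nμ₀I/(2R) with R = 0.0106 m.
B = 3 × 7.53×10⁻⁶ T = 2.26×10⁻⁵ T.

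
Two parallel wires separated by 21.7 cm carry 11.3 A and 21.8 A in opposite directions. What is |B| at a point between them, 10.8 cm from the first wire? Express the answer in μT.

B ≈ 60.9 μT

Each long wire gives B = μ₀I/(2πd). Distances are d₁ = 0.108 m and d₂ = 0.109 m.
B₁ = 2.09×10⁻⁵ T, B₂ = 4.00×10⁻⁵ T.
Between antiparallel currents both contributions point the same way, so they add. B = B₁ + B₂ = 2.09×10⁻⁵ + 4.00×10⁻⁵ = 6.09×10⁻⁵ T.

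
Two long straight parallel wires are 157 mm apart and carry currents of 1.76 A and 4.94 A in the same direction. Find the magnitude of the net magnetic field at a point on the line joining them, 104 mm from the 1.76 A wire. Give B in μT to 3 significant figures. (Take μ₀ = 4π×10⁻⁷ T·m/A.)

B ≈ 15.3 μT

Each long wire gives B = μ₀I/(2πd). Distances are d₁ = 0.104 m and d₂ = 0.053 m.
B₁ = 3.38×10⁻⁶ T, B₂ = 1.86×10⁻⁵ T.
Between parallel currents the two contributions point in opposite directions, so they subtract. B = |B₁ − B₂| = |3.38×10⁻⁶ − 1.86×10⁻⁵| = 1.53×10⁻⁵ T.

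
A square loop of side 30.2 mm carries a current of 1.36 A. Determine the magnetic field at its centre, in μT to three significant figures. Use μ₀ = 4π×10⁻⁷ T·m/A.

Each side is a finite straight segment at perpendicular distance d = a/(2 tan(π/4)) = 0.0151 m from the centre, with end-angles ±π/4.
One side contributes B₁ = (μ₀I/4πd)·2 sin(π/4) = 1.27×10⁻⁵ T.
All 4 sides add in the same direction: B = 4 × 1.27×10⁻⁵ = 5.09×10⁻⁵ T.

B ≈ 50.9 μT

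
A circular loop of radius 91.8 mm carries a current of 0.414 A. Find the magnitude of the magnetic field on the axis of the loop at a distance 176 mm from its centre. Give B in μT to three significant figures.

On the axis of a circular loop, B = μ₀IR² / [2(R²+z²)^(3/2)].
R² + z² = (0.0918)² + (0.176)² = 0.0394 m², and (R²+z²)^(3/2) = 7.82×10⁻³ m³.
B = (4π×10⁻⁷ × 0.414 × 0.008427) / (2 × 7.82×10⁻³) = 2.80×10⁻⁷ T.

B ≈ 0.280 μT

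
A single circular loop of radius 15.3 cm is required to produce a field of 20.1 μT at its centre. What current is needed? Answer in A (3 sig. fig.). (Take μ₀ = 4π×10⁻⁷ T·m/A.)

At the centre of a circular loop B = μ₀I/(2R), so I = 2RB/μ₀.
With R = 0.153 m, I = 2 × 0.153 × 2.01×10⁻⁵ / (4π×10⁻⁷) = 4.89 A.

I ≈ 4.89 A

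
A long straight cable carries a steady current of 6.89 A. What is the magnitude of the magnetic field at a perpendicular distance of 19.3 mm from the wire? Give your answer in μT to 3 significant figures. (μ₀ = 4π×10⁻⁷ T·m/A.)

B ≈ 71.4 μT

For an infinitely long straight wire, B = μ₀I/(2πd).
B = (4π×10⁻⁷ × 6.89) / (2π × 0.0193) = 7.14×10⁻⁵ T.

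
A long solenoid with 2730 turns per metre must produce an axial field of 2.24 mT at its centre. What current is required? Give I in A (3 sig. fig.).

Inside a long solenoid B = μ₀nI with n = 2730 m⁻¹, so I = B/(μ₀n).
I = 2.24×10⁻³ / (4π×10⁻⁷ × 2730) = 0.653 A.

I ≈ 0.653 A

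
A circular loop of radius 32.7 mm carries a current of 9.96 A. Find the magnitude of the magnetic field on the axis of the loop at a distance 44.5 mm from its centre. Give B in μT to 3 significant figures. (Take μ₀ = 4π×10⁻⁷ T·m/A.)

On the axis of a circular loop, B = μ₀IR² / [2(R²+z²)^(3/2)].
R² + z² = (0.0327)² + (0.0445)² = 0.00305 m², and (R²+z²)^(3/2) = 1.68×10⁻⁴ m³.
B = (4π×10⁻⁷ × 9.96 × 0.001069) / (2 × 1.68×10⁻⁴) = 3.97×10⁻⁵ T.

B ≈ 39.7 μT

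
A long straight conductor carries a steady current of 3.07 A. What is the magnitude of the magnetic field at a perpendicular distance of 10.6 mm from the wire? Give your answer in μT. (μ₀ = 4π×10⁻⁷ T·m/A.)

For an infinitely long straight wire, B = μ₀I/(2πd).
B = (4π×10⁻⁷ × 3.07) / (2π × 0.0106) = 5.79×10⁻⁵ T.

B ≈ 57.9 μT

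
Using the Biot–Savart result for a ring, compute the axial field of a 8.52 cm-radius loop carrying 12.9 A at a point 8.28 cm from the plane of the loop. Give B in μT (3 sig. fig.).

On the axis of a circular loop, B = μ₀IR² / [2(R²+z²)^(3/2)].
R² + z² = (0.0852)² + (0.0828)² = 0.01411 m², and (R²+z²)^(3/2) = 1.68×10⁻³ m³.
B = (4π×10⁻⁷ × 12.9 × 0.007259) / (2 × 1.68×10⁻³) = 3.51×10⁻⁵ T.

B ≈ 35.1 μT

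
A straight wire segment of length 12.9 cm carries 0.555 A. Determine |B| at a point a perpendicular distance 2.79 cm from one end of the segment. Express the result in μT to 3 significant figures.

For a finite straight segment, B = (μ₀I/4πd)(sinθ₁ + sinθ₂), where θ₁, θ₂ are the angles from the perpendicular to each end.
The perpendicular foot is at one end, so the two end-offsets along the wire are 0 and L = 0.129 m.
sinθ₁ = 0/√(0²+0.0279²) = 0.0000; sinθ₂ = 0.129/√(0.129²+0.0279²) = 0.9774.
B = (4π×10⁻⁷ × 0.555) / (4π × 0.0279) × (0.0000 + 0.9774) = 1.94×10⁻⁶ T.

B ≈ 1.94 μT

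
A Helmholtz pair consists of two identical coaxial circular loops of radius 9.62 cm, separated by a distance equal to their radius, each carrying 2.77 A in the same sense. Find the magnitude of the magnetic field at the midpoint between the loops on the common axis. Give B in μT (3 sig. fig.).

Each loop contributes B = μ₀IR²/[2(R²+z²)^(3/2)] on the axis, with z measured from that loop.
Loop 1 (z = 0.0481 m): B₁ = 1.29×10⁻⁵ T. Loop 2 (z = 0.0481 m): B₂ = 1.29×10⁻⁵ T.
The fields add: B = B₁ + B₂ = 2.59×10⁻⁵ T.

B ≈ 25.9 μT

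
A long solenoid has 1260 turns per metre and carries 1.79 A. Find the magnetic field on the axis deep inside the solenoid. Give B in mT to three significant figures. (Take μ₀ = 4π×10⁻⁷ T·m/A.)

B ≈ 2.83 mT

Inside a long solenoid, B = μ₀nI with n = 1260 turns/m.
B = 4π×10⁻⁷ × 1260 × 1.79 = 2.83×10⁻³ T.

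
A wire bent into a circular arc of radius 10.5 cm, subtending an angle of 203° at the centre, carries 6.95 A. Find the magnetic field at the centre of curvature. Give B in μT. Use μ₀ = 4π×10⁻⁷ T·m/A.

B ≈ 23.5 μT

The Biot–Savart field of a circular arc at its centre is B = μ₀Iφ/(4πR), with φ = 3.543 rad.
B = (4π×10⁻⁷ × 6.95 × 3.543) / (4π × 0.105) = 2.35×10⁻⁵ T.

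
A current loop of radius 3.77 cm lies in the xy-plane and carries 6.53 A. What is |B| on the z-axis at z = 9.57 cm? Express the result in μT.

B ≈ 5.36 μT

On the axis of a circular loop, B = μ₀IR² / [2(R²+z²)^(3/2)].
R² + z² = (0.0377)² + (0.0957)² = 0.01058 m², and (R²+z²)^(3/2) = 1.09×10⁻³ m³.
B = (4π×10⁻⁷ × 6.53 × 0.001421) / (2 × 1.09×10⁻³) = 5.36×10⁻⁶ T.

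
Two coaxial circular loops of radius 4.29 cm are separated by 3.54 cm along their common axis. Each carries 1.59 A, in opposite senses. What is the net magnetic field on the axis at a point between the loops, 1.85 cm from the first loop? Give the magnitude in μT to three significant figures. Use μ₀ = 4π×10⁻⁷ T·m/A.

B ≈ 0.725 μT

Each loop contributes B = μ₀IR²/[2(R²+z²)^(3/2)] on the axis, with z measured from that loop.
Loop 1 (z = 0.0185 m): B₁ = 1.80×10⁻⁵ T. Loop 2 (z = 0.0169 m): B₂ = 1.88×10⁻⁵ T.
The fields oppose: B = |B₁ − B₂| = 7.25×10⁻⁷ T.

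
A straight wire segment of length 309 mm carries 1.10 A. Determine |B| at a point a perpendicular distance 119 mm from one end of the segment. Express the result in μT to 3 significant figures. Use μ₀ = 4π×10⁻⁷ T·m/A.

B ≈ 0.863 μT

For a finite straight segment, B = (μ₀I/4πd)(sinθ₁ + sinθ₂), where θ₁, θ₂ are the angles from the perpendicular to each end.
The perpendicular foot is at one end, so the two end-offsets along the wire are 0 and L = 0.309 m.
sinθ₁ = 0/√(0²+0.119²) = 0.0000; sinθ₂ = 0.309/√(0.309²+0.119²) = 0.9332.
B = (4π×10⁻⁷ × 1.10) / (4π × 0.119) × (0.0000 + 0.9332) = 8.63×10⁻⁷ T.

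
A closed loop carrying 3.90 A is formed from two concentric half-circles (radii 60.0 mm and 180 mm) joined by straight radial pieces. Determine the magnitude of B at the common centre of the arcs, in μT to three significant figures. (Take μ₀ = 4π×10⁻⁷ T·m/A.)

The radial connectors point toward the centre, so dl × r̂ = 0 and they contribute nothing.
Each semicircle gives μ₀I/(4R): inner arc 2.04×10⁻⁵ T, outer arc 6.81×10⁻⁶ T.
The two arcs carry current in opposite angular senses, so their fields oppose: B = |2.04×10⁻⁵ − 6.81×10⁻⁶| = 1.36×10⁻⁵ T.

B ≈ 13.6 μT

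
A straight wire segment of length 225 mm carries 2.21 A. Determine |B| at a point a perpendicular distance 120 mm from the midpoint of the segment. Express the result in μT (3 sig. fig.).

For a finite straight segment, B = (μ₀I/4πd)(sinθ₁ + sinθ₂), where θ₁, θ₂ are the angles from the perpendicular to each end.
The perpendicular from the point meets the wire at its midpoint, so each end is L/2 = 0.1125 m away along the wire.
sinθ₁ = 0.1125/√(0.1125²+0.12²) = 0.6839; sinθ₂ = 0.1125/√(0.1125²+0.12²) = 0.6839.
B = (4π×10⁻⁷ × 2.21) / (4π × 0.12) × (0.6839 + 0.6839) = 2.52×10⁻⁶ T.

B ≈ 2.52 μT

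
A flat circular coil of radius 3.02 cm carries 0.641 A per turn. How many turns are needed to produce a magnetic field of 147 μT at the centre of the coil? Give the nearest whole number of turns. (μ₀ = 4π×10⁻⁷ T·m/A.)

For an N-turn coil, B = Nμ₀I/(2R). A single turn gives B₁ = 1.33×10⁻⁵ T with R = 0.0302 m.
N = B/B₁ = 1.47×10⁻⁴ / 1.33×10⁻⁵ = 11.02.

N = 11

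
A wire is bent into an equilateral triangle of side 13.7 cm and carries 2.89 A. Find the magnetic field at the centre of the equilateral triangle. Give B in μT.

B ≈ 38.0 μT

Each side is a finite straight segment at perpendicular distance d = a/(2 tan(π/3)) = 0.03955 m from the centre, with end-angles ±π/3.
One side contributes B₁ = (μ₀I/4πd)·2 sin(π/3) = 1.27×10⁻⁵ T.
All 3 sides add in the same direction: B = 3 × 1.27×10⁻⁵ = 3.80×10⁻⁵ T.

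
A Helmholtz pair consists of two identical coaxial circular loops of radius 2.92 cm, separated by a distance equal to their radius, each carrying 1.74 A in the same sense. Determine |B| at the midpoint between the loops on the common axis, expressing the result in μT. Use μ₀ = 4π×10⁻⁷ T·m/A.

Each loop contributes B = μ₀IR²/[2(R²+z²)^(3/2)] on the axis, with z measured from that loop.
Loop 1 (z = 0.0146 m): B₁ = 2.68×10⁻⁵ T. Loop 2 (z = 0.0146 m): B₂ = 2.68×10⁻⁵ T.
The fields add: B = B₁ + B₂ = 5.36×10⁻⁵ T.

B ≈ 53.6 μT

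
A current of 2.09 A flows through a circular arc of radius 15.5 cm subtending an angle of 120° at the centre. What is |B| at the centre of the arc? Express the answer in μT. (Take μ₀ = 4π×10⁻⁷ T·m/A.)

B ≈ 2.82 μT

The Biot–Savart field of a circular arc at its centre is B = μ₀Iφ/(4πR), with φ = 2.094 rad.
B = (4π×10⁻⁷ × 2.09 × 2.094) / (4π × 0.155) = 2.82×10⁻⁶ T.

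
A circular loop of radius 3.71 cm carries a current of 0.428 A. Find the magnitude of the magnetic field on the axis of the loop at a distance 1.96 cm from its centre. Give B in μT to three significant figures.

On the axis of a circular loop, B = μ₀IR² / [2(R²+z²)^(3/2)].
R² + z² = (0.0371)² + (0.0196)² = 0.001761 m², and (R²+z²)^(3/2) = 7.39×10⁻⁵ m³.
B = (4π×10⁻⁷ × 0.428 × 0.001376) / (2 × 7.39×10⁻⁵) = 5.01×10⁻⁶ T.

B ≈ 5.01 μT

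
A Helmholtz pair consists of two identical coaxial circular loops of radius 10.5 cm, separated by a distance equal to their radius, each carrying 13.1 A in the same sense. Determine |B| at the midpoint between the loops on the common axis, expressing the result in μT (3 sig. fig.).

B ≈ 112 μT

Each loop contributes B = μ₀IR²/[2(R²+z²)^(3/2)] on the axis, with z measured from that loop.
Loop 1 (z = 0.0525 m): B₁ = 5.61×10⁻⁵ T. Loop 2 (z = 0.0525 m): B₂ = 5.61×10⁻⁵ T.
The fields add: B = B₁ + B₂ = 1.12×10⁻⁴ T.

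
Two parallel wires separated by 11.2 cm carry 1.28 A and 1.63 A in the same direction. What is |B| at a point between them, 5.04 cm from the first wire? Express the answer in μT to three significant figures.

Each long wire gives B = μ₀I/(2πd). Distances are d₁ = 0.0504 m and d₂ = 0.0616 m.
B₁ = 5.08×10⁻⁶ T, B₂ = 5.29×10⁻⁶ T.
Between parallel currents the two contributions point in opposite directions, so they subtract. B = |B₁ − B₂| = |5.08×10⁻⁶ − 5.29×10⁻⁶| = 2.13×10⁻⁷ T.

B ≈ 0.213 μT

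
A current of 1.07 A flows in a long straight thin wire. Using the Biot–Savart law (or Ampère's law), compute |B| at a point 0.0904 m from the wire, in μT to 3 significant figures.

For an infinitely long straight wire, B = μ₀I/(2πd).
B = (4π×10⁻⁷ × 1.07) / (2π × 0.0904) = 2.37×10⁻⁶ T.

B ≈ 2.37 μT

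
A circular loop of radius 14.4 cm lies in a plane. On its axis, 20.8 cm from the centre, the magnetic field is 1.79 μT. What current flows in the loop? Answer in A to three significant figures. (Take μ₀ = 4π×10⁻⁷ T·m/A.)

I ≈ 2.22 A

On the axis of a loop, B = μ₀IR²/[2(R²+z²)^(3/2)], so I = 2B(R²+z²)^(3/2)/(μ₀R²).
R² + z² = 0.02074 + 0.04326 = 0.064 m²; raised to 3/2 gives 1.62×10⁻² m³.
I = 2 × 1.79×10⁻⁶ × 1.62×10⁻² / (1.26×10⁻⁶ × 0.02074) = 2.22 A.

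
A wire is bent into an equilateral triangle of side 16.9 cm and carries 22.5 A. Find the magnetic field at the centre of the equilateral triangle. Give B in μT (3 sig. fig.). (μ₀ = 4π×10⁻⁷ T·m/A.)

B ≈ 240 μT

Each side is a finite straight segment at perpendicular distance d = a/(2 tan(π/3)) = 0.04879 m from the centre, with end-angles ±π/3.
One side contributes B₁ = (μ₀I/4πd)·2 sin(π/3) = 7.99×10⁻⁵ T.
All 3 sides add in the same direction: B = 3 × 7.99×10⁻⁵ = 2.40×10⁻⁴ T.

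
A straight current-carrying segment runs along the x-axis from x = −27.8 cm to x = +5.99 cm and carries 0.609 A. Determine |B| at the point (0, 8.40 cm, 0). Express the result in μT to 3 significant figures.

B ≈ 1.11 μT

For a finite straight segment, B = (μ₀I/4πd)(sinθ₁ + sinθ₂), where θ₁, θ₂ are the angles from the perpendicular to each end.
The perpendicular distance is d = 0.084 m; the end-offsets along the wire are a = 0.278 m and b = 0.0599 m.
sinθ₁ = 0.278/√(0.278²+0.084²) = 0.9573; sinθ₂ = 0.0599/√(0.0599²+0.084²) = 0.5806.
B = (4π×10⁻⁷ × 0.609) / (4π × 0.084) × (0.9573 + 0.5806) = 1.11×10⁻⁶ T.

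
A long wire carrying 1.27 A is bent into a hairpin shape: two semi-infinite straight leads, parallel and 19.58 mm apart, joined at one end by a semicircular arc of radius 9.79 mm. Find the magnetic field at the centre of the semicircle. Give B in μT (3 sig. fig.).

The semicircular arc contributes B_arc = μ₀I·π/(4πR) = μ₀I/(4R) = 4.08×10⁻⁵ T.
Each semi-infinite lead is at perpendicular distance R = 0.00979 m from the centre, with the perpendicular foot at its near end, so it contributes μ₀I/(4πR); both point the same way, together 2.59×10⁻⁵ T.
Arc and leads all point the same direction: B = 4.08×10⁻⁵ + 2.59×10⁻⁵ = 6.67×10⁻⁵ T.

B ≈ 66.7 μT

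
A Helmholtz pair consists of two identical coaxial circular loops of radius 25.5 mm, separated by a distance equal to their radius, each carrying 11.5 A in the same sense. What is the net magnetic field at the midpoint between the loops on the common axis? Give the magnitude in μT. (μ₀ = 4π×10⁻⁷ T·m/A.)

Each loop contributes B = μ₀IR²/[2(R²+z²)^(3/2)] on the axis, with z measured from that loop.
Loop 1 (z = 0.01275 m): B₁ = 2.03×10⁻⁴ T. Loop 2 (z = 0.01275 m): B₂ = 2.03×10⁻⁴ T.
The fields add: B = B₁ + B₂ = 4.06×10⁻⁴ T.

B ≈ 406 μT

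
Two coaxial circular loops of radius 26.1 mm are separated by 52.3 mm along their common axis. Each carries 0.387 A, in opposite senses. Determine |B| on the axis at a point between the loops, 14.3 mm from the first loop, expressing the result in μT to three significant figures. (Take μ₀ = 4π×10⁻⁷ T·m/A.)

Each loop contributes B = μ₀IR²/[2(R²+z²)^(3/2)] on the axis, with z measured from that loop.
Loop 1 (z = 0.0143 m): B₁ = 6.28×10⁻⁶ T. Loop 2 (z = 0.038 m): B₂ = 1.69×10⁻⁶ T.
The fields oppose: B = |B₁ − B₂| = 4.59×10⁻⁶ T.

B ≈ 4.59 μT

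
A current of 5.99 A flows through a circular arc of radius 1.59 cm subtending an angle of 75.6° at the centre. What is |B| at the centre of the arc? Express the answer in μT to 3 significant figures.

The Biot–Savart field of a circular arc at its centre is B = μ₀Iφ/(4πR), with φ = 1.319 rad.
B = (4π×10⁻⁷ × 5.99 × 1.319) / (4π × 0.0159) = 4.97×10⁻⁵ T.

B ≈ 49.7 μT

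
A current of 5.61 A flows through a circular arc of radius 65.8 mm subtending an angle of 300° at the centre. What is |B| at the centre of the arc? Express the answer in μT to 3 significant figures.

B ≈ 44.6 μT

The Biot–Savart field of a circular arc at its centre is B = μ₀Iφ/(4πR), with φ = 5.236 rad.
B = (4π×10⁻⁷ × 5.61 × 5.236) / (4π × 0.0658) = 4.46×10⁻⁵ T.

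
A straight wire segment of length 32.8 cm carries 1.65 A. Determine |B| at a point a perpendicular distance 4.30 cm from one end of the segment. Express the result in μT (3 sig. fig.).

For a finite straight segment, B = (μ₀I/4πd)(sinθ₁ + sinθ₂), where θ₁, θ₂ are the angles from the perpendicular to each end.
The perpendicular foot is at one end, so the two end-offsets along the wire are 0 and L = 0.328 m.
sinθ₁ = 0/√(0²+0.043²) = 0.0000; sinθ₂ = 0.328/√(0.328²+0.043²) = 0.9915.
B = (4π×10⁻⁷ × 1.65) / (4π × 0.043) × (0.0000 + 0.9915) = 3.80×10⁻⁶ T.

B ≈ 3.80 μT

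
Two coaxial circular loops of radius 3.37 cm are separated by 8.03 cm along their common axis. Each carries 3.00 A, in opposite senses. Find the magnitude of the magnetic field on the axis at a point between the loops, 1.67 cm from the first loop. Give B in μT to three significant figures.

B ≈ 34.5 μT

Each loop contributes B = μ₀IR²/[2(R²+z²)^(3/2)] on the axis, with z measured from that loop.
Loop 1 (z = 0.0167 m): B₁ = 4.02×10⁻⁵ T. Loop 2 (z = 0.0636 m): B₂ = 5.74×10⁻⁶ T.
The fields oppose: B = |B₁ − B₂| = 3.45×10⁻⁵ T.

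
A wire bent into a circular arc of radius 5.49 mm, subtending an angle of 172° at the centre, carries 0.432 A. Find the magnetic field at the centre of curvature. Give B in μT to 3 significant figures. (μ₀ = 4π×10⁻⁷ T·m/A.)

The Biot–Savart field of a circular arc at its centre is B = μ₀Iφ/(4πR), with φ = 3.002 rad.
B = (4π×10⁻⁷ × 0.432 × 3.002) / (4π × 0.00549) = 2.36×10⁻⁵ T.

B ≈ 23.6 μT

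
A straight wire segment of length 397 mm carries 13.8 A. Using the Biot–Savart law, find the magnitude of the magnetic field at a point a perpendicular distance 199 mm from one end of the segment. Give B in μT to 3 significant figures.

For a finite straight segment, B = (μ₀I/4πd)(sinθ₁ + sinθ₂), where θ₁, θ₂ are the angles from the perpendicular to each end.
The perpendicular foot is at one end, so the two end-offsets along the wire are 0 and L = 0.397 m.
sinθ₁ = 0/√(0²+0.199²) = 0.0000; sinθ₂ = 0.397/√(0.397²+0.199²) = 0.8940.
B = (4π×10⁻⁷ × 13.8) / (4π × 0.199) × (0.0000 + 0.8940) = 6.20×10⁻⁶ T.

B ≈ 6.20 μT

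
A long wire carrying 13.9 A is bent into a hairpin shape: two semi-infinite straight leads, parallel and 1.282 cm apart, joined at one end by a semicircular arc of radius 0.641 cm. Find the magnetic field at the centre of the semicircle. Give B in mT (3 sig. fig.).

The semicircular arc contributes B_arc = μ₀I·π/(4πR) = μ₀I/(4R) = 6.81×10⁻⁴ T.
Each semi-infinite lead is at perpendicular distance R = 0.00641 m from the centre, with the perpendicular foot at its near end, so it contributes μ₀I/(4πR); both point the same way, together 4.34×10⁻⁴ T.
Arc and leads all point the same direction: B = 6.81×10⁻⁴ + 4.34×10⁻⁴ = 1.11×10⁻³ T.

B ≈ 1.11 mT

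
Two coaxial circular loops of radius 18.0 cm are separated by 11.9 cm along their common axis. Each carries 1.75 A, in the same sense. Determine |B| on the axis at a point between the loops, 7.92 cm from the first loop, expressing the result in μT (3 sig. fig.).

B ≈ 10.4 μT

Each loop contributes B = μ₀IR²/[2(R²+z²)^(3/2)] on the axis, with z measured from that loop.
Loop 1 (z = 0.0792 m): B₁ = 4.68×10⁻⁶ T. Loop 2 (z = 0.0398 m): B₂ = 5.69×10⁻⁶ T.
The fields add: B = B₁ + B₂ = 1.04×10⁻⁵ T.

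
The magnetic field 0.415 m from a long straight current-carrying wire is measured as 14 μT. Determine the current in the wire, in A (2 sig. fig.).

I ≈ 29 A

For a long straight wire B = μ₀I/(2πd), so I = 2πdB/μ₀.
I = 2π × 0.415 × 1.40×10⁻⁵ / (4π×10⁻⁷) = 29.0 A.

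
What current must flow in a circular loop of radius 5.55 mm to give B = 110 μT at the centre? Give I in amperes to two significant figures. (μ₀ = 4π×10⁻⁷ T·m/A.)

I ≈ 0.97 A

At the centre of a circular loop B = μ₀I/(2R), so I = 2RB/μ₀.
With R = 0.00555 m, I = 2 × 0.00555 × 1.10×10⁻⁴ / (4π×10⁻⁷) = 0.972 A.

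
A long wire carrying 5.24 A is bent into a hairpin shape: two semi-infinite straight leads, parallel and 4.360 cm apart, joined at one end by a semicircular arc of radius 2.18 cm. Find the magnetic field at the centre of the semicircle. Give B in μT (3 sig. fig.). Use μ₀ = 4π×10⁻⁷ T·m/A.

The semicircular arc contributes B_arc = μ₀I·π/(4πR) = μ₀I/(4R) = 7.55×10⁻⁵ T.
Each semi-infinite lead is at perpendicular distance R = 0.0218 m from the centre, with the perpendicular foot at its near end, so it contributes μ₀I/(4πR); both point the same way, together 4.81×10⁻⁵ T.
Arc and leads all point the same direction: B = 7.55×10⁻⁵ + 4.81×10⁻⁵ = 1.24×10⁻⁴ T.

B ≈ 124 μT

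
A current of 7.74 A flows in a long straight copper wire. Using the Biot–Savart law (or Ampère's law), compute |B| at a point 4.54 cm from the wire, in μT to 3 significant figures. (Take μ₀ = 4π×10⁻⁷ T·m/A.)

B ≈ 34.1 μT

For an infinitely long straight wire, B = μ₀I/(2πd).
B = (4π×10⁻⁷ × 7.74) / (2π × 0.0454) = 3.41×10⁻⁵ T.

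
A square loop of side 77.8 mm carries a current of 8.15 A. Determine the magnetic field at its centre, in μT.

B ≈ 119 μT

Each side is a finite straight segment at perpendicular distance d = a/(2 tan(π/4)) = 0.0389 m from the centre, with end-angles ±π/4.
One side contributes B₁ = (μ₀I/4πd)·2 sin(π/4) = 2.96×10⁻⁵ T.
All 4 sides add in the same direction: B = 4 × 2.96×10⁻⁵ = 1.19×10⁻⁴ T.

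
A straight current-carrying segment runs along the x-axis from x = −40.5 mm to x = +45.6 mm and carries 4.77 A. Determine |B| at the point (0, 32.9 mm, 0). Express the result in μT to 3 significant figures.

For a finite straight segment, B = (μ₀I/4πd)(sinθ₁ + sinθ₂), where θ₁, θ₂ are the angles from the perpendicular to each end.
The perpendicular distance is d = 0.0329 m; the end-offsets along the wire are a = 0.0405 m and b = 0.0456 m.
sinθ₁ = 0.0405/√(0.0405²+0.0329²) = 0.7762; sinθ₂ = 0.0456/√(0.0456²+0.0329²) = 0.8110.
B = (4π×10⁻⁷ × 4.77) / (4π × 0.0329) × (0.7762 + 0.8110) = 2.30×10⁻⁵ T.

B ≈ 23.0 μT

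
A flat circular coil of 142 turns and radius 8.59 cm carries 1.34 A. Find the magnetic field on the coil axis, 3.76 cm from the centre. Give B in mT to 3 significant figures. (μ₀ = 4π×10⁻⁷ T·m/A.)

For an N-turn flat coil, B = Nμ₀IR²/[2(R²+z²)^(3/2)] with R = 0.0859 m, z = 0.0376 m.
B = 142 × 7.54×10⁻⁶ T = 1.07×10⁻³ T.

B ≈ 1.07 mT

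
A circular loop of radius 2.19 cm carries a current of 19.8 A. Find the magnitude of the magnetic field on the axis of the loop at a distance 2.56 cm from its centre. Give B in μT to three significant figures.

On the axis of a circular loop, B = μ₀IR² / [2(R²+z²)^(3/2)].
R² + z² = (0.0219)² + (0.0256)² = 0.001135 m², and (R²+z²)^(3/2) = 3.82×10⁻⁵ m³.
B = (4π×10⁻⁷ × 19.8 × 0.0004796) / (2 × 3.82×10⁻⁵) = 1.56×10⁻⁴ T.

B ≈ 156 μT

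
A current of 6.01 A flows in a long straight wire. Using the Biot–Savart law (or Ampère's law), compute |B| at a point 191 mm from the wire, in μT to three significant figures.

B ≈ 6.29 μT

For an infinitely long straight wire, B = μ₀I/(2πd).
B = (4π×10⁻⁷ × 6.01) / (2π × 0.191) = 6.29×10⁻⁶ T.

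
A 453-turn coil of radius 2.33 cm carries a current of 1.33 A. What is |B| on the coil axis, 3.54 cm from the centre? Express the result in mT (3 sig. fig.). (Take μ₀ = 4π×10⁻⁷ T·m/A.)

For an N-turn flat coil, B = Nμ₀IR²/[2(R²+z²)^(3/2)] with R = 0.0233 m, z = 0.0354 m.
B = 453 × 5.96×10⁻⁶ T = 2.70×10⁻³ T.

B ≈ 2.70 mT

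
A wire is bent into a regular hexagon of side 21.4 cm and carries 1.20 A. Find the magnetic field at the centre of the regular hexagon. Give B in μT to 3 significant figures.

B ≈ 3.88 μT

Each side is a finite straight segment at perpendicular distance d = a/(2 tan(π/6)) = 0.1853 m from the centre, with end-angles ±π/6.
One side contributes B₁ = (μ₀I/4πd)·2 sin(π/6) = 6.47×10⁻⁷ T.
All 6 sides add in the same direction: B = 6 × 6.47×10⁻⁷ = 3.88×10⁻⁶ T.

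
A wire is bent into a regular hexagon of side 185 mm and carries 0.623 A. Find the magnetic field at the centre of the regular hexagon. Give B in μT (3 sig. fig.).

Each side is a finite straight segment at perpendicular distance d = a/(2 tan(π/6)) = 0.1602 m from the centre, with end-angles ±π/6.
One side contributes B₁ = (μ₀I/4πd)·2 sin(π/6) = 3.89×10⁻⁷ T.
All 6 sides add in the same direction: B = 6 × 3.89×10⁻⁷ = 2.33×10⁻⁶ T.

B ≈ 2.33 μT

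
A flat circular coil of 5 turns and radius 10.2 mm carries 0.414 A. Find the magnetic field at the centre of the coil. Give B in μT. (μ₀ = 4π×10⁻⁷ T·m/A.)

B ≈ 128 μT

For an N-turn flat coil, B = Nμ₀I/(2R) with R = 0.0102 m.
B = 5 × 2.55×10⁻⁵ T = 1.28×10⁻⁴ T.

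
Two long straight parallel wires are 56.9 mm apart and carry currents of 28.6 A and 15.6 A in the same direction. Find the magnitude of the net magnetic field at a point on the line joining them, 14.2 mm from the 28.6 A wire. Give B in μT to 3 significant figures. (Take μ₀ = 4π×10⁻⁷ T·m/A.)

Each long wire gives B = μ₀I/(2πd). Distances are d₁ = 0.0142 m and d₂ = 0.0427 m.
B₁ = 4.03×10⁻⁴ T, B₂ = 7.31×10⁻⁵ T.
Between parallel currents the two contributions point in opposite directions, so they subtract. B = |B₁ − B₂| = |4.03×10⁻⁴ − 7.31×10⁻⁵| = 3.30×10⁻⁴ T.

B ≈ 330 μT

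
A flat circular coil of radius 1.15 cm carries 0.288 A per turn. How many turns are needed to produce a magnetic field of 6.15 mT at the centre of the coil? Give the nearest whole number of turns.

For an N-turn coil, B = Nμ₀I/(2R). A single turn gives B₁ = 1.57×10⁻⁵ T with R = 0.0115 m.
N = B/B₁ = 6.15×10⁻³ / 1.57×10⁻⁵ = 390.84.

N = 391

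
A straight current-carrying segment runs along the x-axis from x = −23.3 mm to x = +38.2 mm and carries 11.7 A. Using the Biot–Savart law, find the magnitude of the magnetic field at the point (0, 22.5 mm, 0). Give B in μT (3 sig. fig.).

For a finite straight segment, B = (μ₀I/4πd)(sinθ₁ + sinθ₂), where θ₁, θ₂ are the angles from the perpendicular to each end.
The perpendicular distance is d = 0.0225 m; the end-offsets along the wire are a = 0.0233 m and b = 0.0382 m.
sinθ₁ = 0.0233/√(0.0233²+0.0225²) = 0.7193; sinθ₂ = 0.0382/√(0.0382²+0.0225²) = 0.8616.
B = (4π×10⁻⁷ × 11.7) / (4π × 0.0225) × (0.7193 + 0.8616) = 8.22×10⁻⁵ T.

B ≈ 82.2 μT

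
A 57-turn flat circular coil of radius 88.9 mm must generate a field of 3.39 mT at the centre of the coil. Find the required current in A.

For an N-turn coil, B = Nμ₀I/(2R) with R = 0.0889 m, so I = 2RB/(Nμ₀) = 2 × 0.0889 × 3.39×10⁻³ / (57 × 4π×10⁻⁷) = 8.41 A.

I ≈ 8.41 A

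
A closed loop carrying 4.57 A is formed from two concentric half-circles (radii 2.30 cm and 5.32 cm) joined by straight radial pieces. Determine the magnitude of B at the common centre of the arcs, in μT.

B ≈ 35.4 μT

The radial connectors point toward the centre, so dl × r̂ = 0 and they contribute nothing.
Each semicircle gives μ₀I/(4R): inner arc 6.24×10⁻⁵ T, outer arc 2.70×10⁻⁵ T.
The two arcs carry current in opposite angular senses, so their fields oppose: B = |6.24×10⁻⁵ − 2.70×10⁻⁵| = 3.54×10⁻⁵ T.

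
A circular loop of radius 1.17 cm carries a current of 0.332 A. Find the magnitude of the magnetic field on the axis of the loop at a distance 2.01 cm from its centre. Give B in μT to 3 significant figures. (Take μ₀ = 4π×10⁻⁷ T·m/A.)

B ≈ 2.27 μT

On the axis of a circular loop, B = μ₀IR² / [2(R²+z²)^(3/2)].
R² + z² = (0.0117)² + (0.0201)² = 0.0005409 m², and (R²+z²)^(3/2) = 1.26×10⁻⁵ m³.
B = (4π×10⁻⁷ × 0.332 × 0.0001369) / (2 × 1.26×10⁻⁵) = 2.27×10⁻⁶ T.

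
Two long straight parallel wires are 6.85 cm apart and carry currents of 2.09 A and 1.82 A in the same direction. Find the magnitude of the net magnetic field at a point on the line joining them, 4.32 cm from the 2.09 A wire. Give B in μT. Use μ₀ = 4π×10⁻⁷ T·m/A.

Each long wire gives B = μ₀I/(2πd). Distances are d₁ = 0.0432 m and d₂ = 0.0253 m.
B₁ = 9.68×10⁻⁶ T, B₂ = 1.44×10⁻⁵ T.
Between parallel currents the two contributions point in opposite directions, so they subtract. B = |B₁ − B₂| = |9.68×10⁻⁶ − 1.44×10⁻⁵| = 4.71×10⁻⁶ T.

B ≈ 4.71 μT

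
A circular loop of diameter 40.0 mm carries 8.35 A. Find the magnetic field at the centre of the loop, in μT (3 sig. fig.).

B ≈ 262 μT

At the centre of a circular loop the Biot–Savart law gives B = μ₀I/(2R) (so R = 0.02 m).
B = (4π×10⁻⁷ × 8.35) / (2 × 0.02) = 2.62×10⁻⁴ T.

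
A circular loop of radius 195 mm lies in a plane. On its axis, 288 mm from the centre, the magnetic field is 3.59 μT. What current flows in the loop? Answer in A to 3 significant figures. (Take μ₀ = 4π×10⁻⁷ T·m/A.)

On the axis of a loop, B = μ₀IR²/[2(R²+z²)^(3/2)], so I = 2B(R²+z²)^(3/2)/(μ₀R²).
R² + z² = 0.03803 + 0.08294 = 0.121 m²; raised to 3/2 gives 4.21×10⁻² m³.
I = 2 × 3.59×10⁻⁶ × 4.21×10⁻² / (1.26×10⁻⁶ × 0.03803) = 6.32 A.

I ≈ 6.32 A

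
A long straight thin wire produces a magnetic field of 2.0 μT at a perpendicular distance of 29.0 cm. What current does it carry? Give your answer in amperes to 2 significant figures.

I ≈ 2.9 A

For a long straight wire B = μ₀I/(2πd), so I = 2πdB/μ₀.
I = 2π × 0.29 × 2.00×10⁻⁶ / (4π×10⁻⁷) = 2.90 A.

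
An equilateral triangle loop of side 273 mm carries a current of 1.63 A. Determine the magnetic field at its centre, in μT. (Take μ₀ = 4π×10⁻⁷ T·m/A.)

B ≈ 10.7 μT

Each side is a finite straight segment at perpendicular distance d = a/(2 tan(π/3)) = 0.07881 m from the centre, with end-angles ±π/3.
One side contributes B₁ = (μ₀I/4πd)·2 sin(π/3) = 3.58×10⁻⁶ T.
All 3 sides add in the same direction: B = 3 × 3.58×10⁻⁶ = 1.07×10⁻⁵ T.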